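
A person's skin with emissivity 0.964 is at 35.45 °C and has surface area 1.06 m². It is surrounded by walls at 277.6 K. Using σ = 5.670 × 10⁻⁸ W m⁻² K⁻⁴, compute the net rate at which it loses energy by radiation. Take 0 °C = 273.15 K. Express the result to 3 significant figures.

Net loss ≈ 181 W

T = 35.45 °C + 273.15 = 308.60 K.
Area A = 1.06 m².
Net radiated power P_net = εσA(T⁴ − T₀⁴) = 0.964×5.670×10⁻⁸×1.06×(308.60⁴ − 277.6⁴).
T⁴ − T₀⁴ = 9.06951×10⁹ − 5.93851×10⁹ = 3.13100×10⁹ K⁴, so P_net = 181 W.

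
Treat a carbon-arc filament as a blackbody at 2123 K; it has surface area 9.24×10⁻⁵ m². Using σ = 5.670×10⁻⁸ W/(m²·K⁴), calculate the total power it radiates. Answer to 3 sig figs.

Area A = 9.24×10⁻⁵ m².
P = σAT⁴ = 5.670×10⁻⁸ × 9.24×10⁻⁵ × (2123)⁴ = 106 W.

P ≈ 106 W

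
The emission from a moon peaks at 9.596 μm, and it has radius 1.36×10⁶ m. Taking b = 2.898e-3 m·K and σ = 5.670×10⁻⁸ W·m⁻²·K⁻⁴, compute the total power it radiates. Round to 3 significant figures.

Wien's law: T = b/λ_max = 2.898×10⁻³/9.596×10⁻⁶ = 302.001 K.
Surface area A = 4πR² = 4π(1.36×10⁶ m)² = 2.32428×10¹³ m².
Then P = σAT⁴ = 5.670×10⁻⁸×2.32428×10¹³×(302.001)⁴ = 1.10×10¹⁶ W.

P ≈ 1.10×10¹⁶ W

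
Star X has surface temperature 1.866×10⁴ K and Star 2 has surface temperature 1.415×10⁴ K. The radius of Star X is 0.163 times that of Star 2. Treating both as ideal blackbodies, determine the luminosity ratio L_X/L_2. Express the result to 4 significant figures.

L_X/L_2 ≈ 0.08035

L ∝ R²T⁴, so L_X/L_2 = (R_X/R_2)²(T_X/T_2)⁴ = (0.163)² × (1.866×10⁴/1.415×10⁴)⁴ = 0.026569 × 3.02427 = 0.08035.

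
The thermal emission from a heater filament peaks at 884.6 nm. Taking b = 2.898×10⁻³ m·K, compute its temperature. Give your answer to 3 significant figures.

T ≈ 3.28×10³ K

Wien's law gives T = b/λ_max = (2.898×10⁻³ m·K)/(8.846×10⁻⁷ m) = 3.28×10³ K.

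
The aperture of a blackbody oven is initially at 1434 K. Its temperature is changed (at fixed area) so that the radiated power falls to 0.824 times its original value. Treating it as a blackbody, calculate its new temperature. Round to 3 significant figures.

P ∝ T⁴, so T₂/T₁ = (P₂/P₁)^(1/4) = (0.824)^(1/4) = 0.952756.
T₂ = 1434 × 0.952756 = 1.37×10³ K.

T₂ ≈ 1.37×10³ K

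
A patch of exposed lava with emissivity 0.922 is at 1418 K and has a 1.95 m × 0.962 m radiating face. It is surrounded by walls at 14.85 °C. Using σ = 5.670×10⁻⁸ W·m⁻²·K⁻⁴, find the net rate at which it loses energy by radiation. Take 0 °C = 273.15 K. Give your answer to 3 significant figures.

Surroundings: T = 14.85 °C + 273.15 = 288.00 K.
Area A = 1.95 × 0.962 = 1.8759 m².
Net radiated power P_net = εσA(T⁴ − T₀⁴) = 0.922×5.670×10⁻⁸×1.8759×(1418⁴ − 288.00⁴).
T⁴ − T₀⁴ = 4.04301×10¹² − 6.87971×10⁹ = 4.03613×10¹² K⁴, so P_net = 3.96×10⁵ W.

Net loss ≈ 3.96×10⁵ W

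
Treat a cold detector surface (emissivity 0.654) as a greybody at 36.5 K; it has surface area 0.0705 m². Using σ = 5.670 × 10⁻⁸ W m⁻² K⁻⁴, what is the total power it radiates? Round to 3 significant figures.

Area A = 0.0705 m².
P = εσAT⁴ = 0.654 × 5.670×10⁻⁸ × 0.0705 × (36.5)⁴ = 4.64×10⁻³ W.

P ≈ 4.64×10⁻³ W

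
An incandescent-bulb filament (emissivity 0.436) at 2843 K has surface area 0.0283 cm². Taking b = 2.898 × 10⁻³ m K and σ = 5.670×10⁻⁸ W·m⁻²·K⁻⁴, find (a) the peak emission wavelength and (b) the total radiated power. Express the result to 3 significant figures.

λ_max ≈ 1.02×10³ nm; P ≈ 4.57 W

(a) λ_max = b/T = 2.898×10⁻³/2843 = 1.019×10⁻⁶ m = 1.02×10³ nm.
Area A = 0.0283 cm² = 2.83×10⁻⁶ m².
(b) P = εσAT⁴ = 0.436×5.670×10⁻⁸×2.83×10⁻⁶×(2843)⁴ = 4.57 W.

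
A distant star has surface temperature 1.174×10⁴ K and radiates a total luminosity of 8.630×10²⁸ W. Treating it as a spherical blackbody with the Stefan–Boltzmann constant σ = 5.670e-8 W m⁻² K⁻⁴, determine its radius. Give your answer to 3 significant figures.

R ≈ 2.53×10⁹ m

L = 4πR²σT⁴ ⇒ R = √(L/(4πσT⁴)).
σT⁴ = 1.07710×10⁹ W/m², so R = √(8.630×10²⁸/(4π×1.07710×10⁹)) = 2.53×10⁹ m.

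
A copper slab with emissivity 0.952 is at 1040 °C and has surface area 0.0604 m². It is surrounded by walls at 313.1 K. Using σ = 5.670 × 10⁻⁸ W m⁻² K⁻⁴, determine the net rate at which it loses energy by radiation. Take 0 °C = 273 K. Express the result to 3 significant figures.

T = 1040 °C + 273 = 1313 K.
Area A = 0.0604 m².
Net radiated power P_net = εσA(T⁴ − T₀⁴) = 0.952×5.670×10⁻⁸×0.0604×(1313⁴ − 313.1⁴).
T⁴ − T₀⁴ = 2.97207×10¹² − 9.61020×10⁹ = 2.96246×10¹² K⁴, so P_net = 9.66×10³ W.

Net loss ≈ 9.66×10³ W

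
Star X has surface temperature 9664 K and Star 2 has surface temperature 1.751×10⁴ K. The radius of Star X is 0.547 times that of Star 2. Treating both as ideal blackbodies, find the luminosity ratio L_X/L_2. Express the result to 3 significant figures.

L_X/L_2 ≈ 0.0278

L ∝ R²T⁴, so L_X/L_2 = (R_X/R_2)²(T_X/T_2)⁴ = (0.547)² × (9664/1.751×10⁴)⁴ = 0.299209 × 0.0927861 = 0.0278.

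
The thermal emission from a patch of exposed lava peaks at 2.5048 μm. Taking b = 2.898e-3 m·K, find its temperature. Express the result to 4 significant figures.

T ≈ 1157 K

Wien's law gives T = b/λ_max = (2.898×10⁻³ m·K)/(2.5048×10⁻⁶ m) = 1157 K.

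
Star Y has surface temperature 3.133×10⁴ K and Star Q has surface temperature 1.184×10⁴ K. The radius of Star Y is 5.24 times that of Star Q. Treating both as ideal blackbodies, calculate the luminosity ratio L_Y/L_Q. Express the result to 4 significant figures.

L ∝ R²T⁴, so L_Y/L_Q = (R_Y/R_Q)²(T_Y/T_Q)⁴ = (5.24)² × (3.133×10⁴/1.184×10⁴)⁴ = 27.4576 × 49.0269 = 1346.

L_Y/L_Q ≈ 1346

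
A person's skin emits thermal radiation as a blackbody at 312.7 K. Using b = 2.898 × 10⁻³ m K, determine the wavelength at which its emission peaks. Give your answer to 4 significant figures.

λ_max ≈ 9.268 μm

Wien's displacement law: λ_max = b/T = (2.898×10⁻³ m·K)/(312.7 K) = 9.2677×10⁻⁶ m.
That is 9.268 μm, in the infrared range.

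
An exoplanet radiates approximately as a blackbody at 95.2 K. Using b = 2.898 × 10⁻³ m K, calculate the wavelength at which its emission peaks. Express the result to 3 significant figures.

Wien's displacement law: λ_max = b/T = (2.898×10⁻³ m·K)/(95.2 K) = 3.044×10⁻⁵ m.
That is 30.4 μm, in the infrared range.

λ_max ≈ 30.4 μm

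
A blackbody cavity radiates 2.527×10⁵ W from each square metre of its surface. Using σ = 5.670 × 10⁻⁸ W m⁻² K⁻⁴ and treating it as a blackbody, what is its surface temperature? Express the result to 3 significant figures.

T ≈ 1.45×10³ K

I = σT⁴, so T = (I/σ)^(1/4) = (2.527×10⁵/(5.670×10⁻⁸))^(1/4) = 1.45×10³ K.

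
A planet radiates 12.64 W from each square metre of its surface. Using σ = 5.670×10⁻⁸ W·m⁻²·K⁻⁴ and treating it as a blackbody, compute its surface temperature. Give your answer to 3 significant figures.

T ≈ 122 K

I = σT⁴, so T = (I/σ)^(1/4) = (12.64/(5.670×10⁻⁸))^(1/4) = 122 K.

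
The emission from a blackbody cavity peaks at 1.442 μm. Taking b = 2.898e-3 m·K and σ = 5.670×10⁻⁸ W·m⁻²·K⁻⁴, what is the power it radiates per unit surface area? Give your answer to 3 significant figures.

I ≈ 9.25×10⁵ W/m²

Wien's law: T = b/λ_max = 2.898×10⁻³/1.442×10⁻⁶ = 2009.71 K.
Then I = σT⁴ = 5.670×10⁻⁸×(2009.71)⁴ = 9.25×10⁵ W/m².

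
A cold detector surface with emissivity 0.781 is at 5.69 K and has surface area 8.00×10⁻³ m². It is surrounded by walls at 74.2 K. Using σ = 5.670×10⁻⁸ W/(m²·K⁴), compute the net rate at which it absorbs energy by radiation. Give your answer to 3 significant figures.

Area A = 8.00×10⁻³ m².
Net radiated power P_net = εσA(T⁴ − T₀⁴) = 0.781×5.670×10⁻⁸×8.00×10⁻³×(5.69⁴ − 74.2⁴).
T⁴ − T₀⁴ = 1048.21 − 3.03121×10⁷ = -3.03111×10⁷ K⁴, so P_net = -0.0107 W — negative, meaning a net gain of 0.0107 W.

Net gain ≈ 0.0107 W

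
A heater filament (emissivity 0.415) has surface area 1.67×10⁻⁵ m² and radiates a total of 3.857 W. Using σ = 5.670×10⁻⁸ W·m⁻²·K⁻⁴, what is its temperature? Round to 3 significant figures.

T ≈ 1.77×10³ K

Area A = 1.67×10⁻⁵ m².
P = εσAT⁴ ⇒ T = (P/(εσA))^(1/4) = (3.857/(0.415×5.670×10⁻⁸×1.67×10⁻⁵))^(1/4) = 1.77×10³ K.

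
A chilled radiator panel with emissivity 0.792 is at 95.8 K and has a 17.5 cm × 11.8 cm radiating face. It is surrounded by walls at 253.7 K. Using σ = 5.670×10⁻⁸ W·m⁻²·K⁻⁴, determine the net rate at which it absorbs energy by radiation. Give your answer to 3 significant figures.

Area A = 0.175 × 0.118 = 0.02065 m².
Net radiated power P_net = εσA(T⁴ − T₀⁴) = 0.792×5.670×10⁻⁸×0.02065×(95.8⁴ − 253.7⁴).
T⁴ − T₀⁴ = 8.42291×10⁷ − 4.14268×10⁹ = -4.05845×10⁹ K⁴, so P_net = -3.76 W — negative, meaning a net gain of 3.76 W.

Net gain ≈ 3.76 W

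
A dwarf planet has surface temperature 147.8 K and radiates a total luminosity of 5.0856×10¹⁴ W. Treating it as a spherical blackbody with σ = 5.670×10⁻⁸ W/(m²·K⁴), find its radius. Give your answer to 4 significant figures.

L = 4πR²σT⁴ ⇒ R = √(L/(4πσT⁴)).
σT⁴ = 27.0571 W/m², so R = √(5.0856×10¹⁴/(4π×27.0571)) = 1.223×10⁶ m.

R ≈ 1.223×10⁶ m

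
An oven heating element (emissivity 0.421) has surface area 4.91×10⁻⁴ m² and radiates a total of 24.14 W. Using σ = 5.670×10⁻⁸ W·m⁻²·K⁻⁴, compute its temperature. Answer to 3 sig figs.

Area A = 4.91×10⁻⁴ m².
P = εσAT⁴ ⇒ T = (P/(εσA))^(1/4) = (24.14/(0.421×5.670×10⁻⁸×4.91×10⁻⁴))^(1/4) = 1.20×10³ K.

T ≈ 1.20×10³ K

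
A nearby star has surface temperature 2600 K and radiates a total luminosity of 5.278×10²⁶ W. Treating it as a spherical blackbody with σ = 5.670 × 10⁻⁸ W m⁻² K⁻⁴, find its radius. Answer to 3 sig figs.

L = 4πR²σT⁴ ⇒ R = √(L/(4πσT⁴)).
σT⁴ = 2.59105×10⁶ W/m², so R = √(5.278×10²⁶/(4π×2.59105×10⁶)) = 4.03×10⁹ m.

R ≈ 4.03×10⁹ m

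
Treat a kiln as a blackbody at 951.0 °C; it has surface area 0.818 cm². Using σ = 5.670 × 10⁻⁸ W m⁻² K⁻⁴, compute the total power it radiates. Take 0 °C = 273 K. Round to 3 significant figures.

T = 951.0 °C + 273 = 1224.0 K.
Area A = 0.818 cm² = 8.18×10⁻⁵ m².
P = σAT⁴ = 5.670×10⁻⁸ × 8.18×10⁻⁵ × (1224.0)⁴ = 10.4 W.

P ≈ 10.4 W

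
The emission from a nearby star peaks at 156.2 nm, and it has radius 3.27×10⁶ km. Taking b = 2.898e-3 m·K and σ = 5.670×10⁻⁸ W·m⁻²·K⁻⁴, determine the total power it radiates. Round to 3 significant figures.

P ≈ 9.03×10²⁹ W

Wien's law: T = b/λ_max = 2.898×10⁻³/1.562×10⁻⁷ = 18553.1 K.
Surface area A = 4πR² = 4π(3.27×10⁹ m)² = 1.34371×10²⁰ m².
Then P = σAT⁴ = 5.670×10⁻⁸×1.34371×10²⁰×(18553.1)⁴ = 9.03×10²⁹ W.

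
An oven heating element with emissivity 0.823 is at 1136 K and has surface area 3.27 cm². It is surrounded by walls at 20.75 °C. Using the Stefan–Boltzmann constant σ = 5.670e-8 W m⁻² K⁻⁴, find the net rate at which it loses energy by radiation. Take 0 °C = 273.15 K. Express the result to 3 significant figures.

Net loss ≈ 25.3 W

Surroundings: T = 20.75 °C + 273.15 = 293.90 K.
Area A = 3.27 cm² = 3.27×10⁻⁴ m².
Net radiated power P_net = εσA(T⁴ − T₀⁴) = 0.823×5.670×10⁻⁸×3.27×10⁻⁴×(1136⁴ − 293.90⁴).
T⁴ − T₀⁴ = 1.66538×10¹² − 7.46102×10⁹ = 1.65792×10¹² K⁴, so P_net = 25.3 W.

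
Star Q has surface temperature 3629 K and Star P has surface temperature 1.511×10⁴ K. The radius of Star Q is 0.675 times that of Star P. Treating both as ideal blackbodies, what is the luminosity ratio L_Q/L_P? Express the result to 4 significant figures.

L ∝ R²T⁴, so L_Q/L_P = (R_Q/R_P)²(T_Q/T_P)⁴ = (0.675)² × (3629/1.511×10⁴)⁴ = 0.455625 × 3.32729×10⁻³ = 1.516×10⁻³.

L_Q/L_P ≈ 1.516×10⁻³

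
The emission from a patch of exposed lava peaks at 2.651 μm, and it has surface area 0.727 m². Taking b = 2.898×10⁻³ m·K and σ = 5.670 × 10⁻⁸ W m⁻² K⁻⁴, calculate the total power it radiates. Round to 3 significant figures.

P ≈ 5.89×10⁴ W

Wien's law: T = b/λ_max = 2.898×10⁻³/2.651×10⁻⁶ = 1093.17 K.
Area A = 0.727 m².
Then P = σAT⁴ = 5.670×10⁻⁸×0.727×(1093.17)⁴ = 5.89×10⁴ W.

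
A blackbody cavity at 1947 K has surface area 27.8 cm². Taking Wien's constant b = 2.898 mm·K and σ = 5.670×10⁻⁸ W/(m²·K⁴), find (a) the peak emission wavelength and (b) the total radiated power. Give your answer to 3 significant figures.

λ_max ≈ 1.49 μm; P ≈ 2.27×10³ W

(a) λ_max = b/T = 2.898×10⁻³/1947 = 1.488×10⁻⁶ m = 1.49 μm.
Area A = 27.8 cm² = 2.78×10⁻³ m².
(b) P = σAT⁴ = 5.670×10⁻⁸×2.78×10⁻³×(1947)⁴ = 2.27×10³ W.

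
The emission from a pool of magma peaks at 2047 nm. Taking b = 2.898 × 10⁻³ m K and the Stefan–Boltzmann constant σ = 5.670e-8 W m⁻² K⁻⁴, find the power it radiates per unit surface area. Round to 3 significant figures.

Wien's law: T = b/λ_max = 2.898×10⁻³/2.047×10⁻⁶ = 1415.73 K.
Then I = σT⁴ = 5.670×10⁻⁸×(1415.73)⁴ = 2.28×10⁵ W/m².

I ≈ 2.28×10⁵ W/m²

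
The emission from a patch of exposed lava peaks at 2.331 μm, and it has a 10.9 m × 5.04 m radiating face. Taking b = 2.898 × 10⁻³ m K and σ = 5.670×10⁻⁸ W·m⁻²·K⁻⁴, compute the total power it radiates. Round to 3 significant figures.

Wien's law: T = b/λ_max = 2.898×10⁻³/2.331×10⁻⁶ = 1243.24 K.
Area A = 10.9 × 5.04 = 54.936 m².
Then P = σAT⁴ = 5.670×10⁻⁸×54.936×(1243.24)⁴ = 7.44×10⁶ W.

P ≈ 7.44×10⁶ W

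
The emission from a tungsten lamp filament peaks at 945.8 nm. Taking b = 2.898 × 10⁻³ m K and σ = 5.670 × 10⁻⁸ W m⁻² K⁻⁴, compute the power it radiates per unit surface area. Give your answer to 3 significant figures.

Wien's law: T = b/λ_max = 2.898×10⁻³/9.458×10⁻⁷ = 3064.07 K.
Then I = σT⁴ = 5.670×10⁻⁸×(3064.07)⁴ = 5.00×10⁶ W/m².

I ≈ 5.00×10⁶ W/m²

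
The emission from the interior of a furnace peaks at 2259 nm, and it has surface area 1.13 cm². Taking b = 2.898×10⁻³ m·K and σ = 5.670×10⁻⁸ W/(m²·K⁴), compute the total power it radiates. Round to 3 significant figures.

P ≈ 17.4 W

Wien's law: T = b/λ_max = 2.898×10⁻³/2.259×10⁻⁶ = 1282.87 K.
Area A = 1.13 cm² = 1.13×10⁻⁴ m².
Then P = σAT⁴ = 5.670×10⁻⁸×1.13×10⁻⁴×(1282.87)⁴ = 17.4 W.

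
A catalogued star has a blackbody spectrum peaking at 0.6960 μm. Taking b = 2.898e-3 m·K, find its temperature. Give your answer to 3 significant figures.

T ≈ 4.16×10³ K

Wien's law gives T = b/λ_max = (2.898×10⁻³ m·K)/(6.960×10⁻⁷ m) = 4.16×10³ K.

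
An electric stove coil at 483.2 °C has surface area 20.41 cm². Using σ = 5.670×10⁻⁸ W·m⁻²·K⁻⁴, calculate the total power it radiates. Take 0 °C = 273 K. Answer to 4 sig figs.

P ≈ 37.84 W

T = 483.2 °C + 273 = 756.2 K.
Area A = 20.41 cm² = 2.041×10⁻³ m².
P = σAT⁴ = 5.670×10⁻⁸ × 2.041×10⁻³ × (756.2)⁴ = 37.84 W.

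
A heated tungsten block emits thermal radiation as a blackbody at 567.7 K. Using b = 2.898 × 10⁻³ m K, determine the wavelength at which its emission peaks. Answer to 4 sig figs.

Wien's displacement law: λ_max = b/T = (2.898×10⁻³ m·K)/(567.7 K) = 5.1048×10⁻⁶ m.
That is 5.105 μm, in the infrared range.

λ_max ≈ 5.105 μm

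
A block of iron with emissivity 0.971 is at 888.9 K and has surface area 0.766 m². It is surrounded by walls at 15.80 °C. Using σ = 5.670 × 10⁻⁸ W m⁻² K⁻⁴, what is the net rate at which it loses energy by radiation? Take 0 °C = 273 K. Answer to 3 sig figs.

Net loss ≈ 2.60×10⁴ W

Surroundings: T = 15.80 °C + 273 = 288.80 K.
Area A = 0.766 m².
Net radiated power P_net = εσA(T⁴ − T₀⁴) = 0.971×5.670×10⁻⁸×0.766×(888.9⁴ − 288.80⁴).
T⁴ − T₀⁴ = 6.24326×10¹¹ − 6.95647×10⁹ = 6.17370×10¹¹ K⁴, so P_net = 2.60×10⁴ W.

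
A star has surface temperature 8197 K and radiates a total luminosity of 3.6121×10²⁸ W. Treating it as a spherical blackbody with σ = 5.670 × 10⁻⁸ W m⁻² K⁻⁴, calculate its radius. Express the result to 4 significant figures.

L = 4πR²σT⁴ ⇒ R = √(L/(4πσT⁴)).
σT⁴ = 2.55978×10⁸ W/m², so R = √(3.6121×10²⁸/(4π×2.55978×10⁸)) = 3.351×10⁹ m.

R ≈ 3.351×10⁹ m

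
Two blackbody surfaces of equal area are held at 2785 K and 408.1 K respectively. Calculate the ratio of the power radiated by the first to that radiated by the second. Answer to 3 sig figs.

P₁/P₂ ≈ 2.17×10³

With equal areas, P₁/P₂ = (T₁/T₂)⁴ = (2785/408.1)⁴ = 2.17×10³.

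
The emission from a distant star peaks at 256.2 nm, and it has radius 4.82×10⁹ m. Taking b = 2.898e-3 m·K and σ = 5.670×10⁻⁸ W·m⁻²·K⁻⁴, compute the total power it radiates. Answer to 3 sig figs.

P ≈ 2.71×10²⁹ W

Wien's law: T = b/λ_max = 2.898×10⁻³/2.562×10⁻⁷ = 11311.5 K.
Surface area A = 4πR² = 4π(4.82×10⁹ m)² = 2.91947×10²⁰ m².
Then P = σAT⁴ = 5.670×10⁻⁸×2.91947×10²⁰×(11311.5)⁴ = 2.71×10²⁹ W.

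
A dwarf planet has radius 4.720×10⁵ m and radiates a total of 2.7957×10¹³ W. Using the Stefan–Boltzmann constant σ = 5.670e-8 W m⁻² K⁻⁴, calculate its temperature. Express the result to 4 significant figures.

T ≈ 115.2 K

Surface area A = 4πR² = 4π(4.720×10⁵ m)² = 2.79959×10¹² m².
P = σAT⁴ ⇒ T = (P/(σA))^(1/4) = (2.7957×10¹³/(5.670×10⁻⁸×2.79959×10¹²))^(1/4) = 115.2 K.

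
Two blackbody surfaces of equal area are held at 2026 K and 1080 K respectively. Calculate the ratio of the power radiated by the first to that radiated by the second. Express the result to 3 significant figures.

P₁/P₂ ≈ 12.4

With equal areas, P₁/P₂ = (T₁/T₂)⁴ = (2026/1080)⁴ = 12.4.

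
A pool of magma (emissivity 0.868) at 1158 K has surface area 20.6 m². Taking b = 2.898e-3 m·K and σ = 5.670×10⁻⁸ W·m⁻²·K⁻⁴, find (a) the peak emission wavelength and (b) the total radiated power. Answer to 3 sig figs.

(a) λ_max = b/T = 2.898×10⁻³/1158 = 2.503×10⁻⁶ m = 2.50 μm.
Area A = 20.6 m².
(b) P = εσAT⁴ = 0.868×5.670×10⁻⁸×20.6×(1158)⁴ = 1.82×10⁶ W.

λ_max ≈ 2.50 μm; P ≈ 1.82×10⁶ W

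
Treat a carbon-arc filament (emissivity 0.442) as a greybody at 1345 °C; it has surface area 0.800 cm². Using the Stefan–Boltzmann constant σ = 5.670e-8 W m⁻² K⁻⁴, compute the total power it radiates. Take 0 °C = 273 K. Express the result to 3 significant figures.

P ≈ 13.7 W

T = 1345 °C + 273 = 1618 K.
Area A = 0.800 cm² = 8.00×10⁻⁵ m².
P = εσAT⁴ = 0.442 × 5.670×10⁻⁸ × 8.00×10⁻⁵ × (1618)⁴ = 13.7 W.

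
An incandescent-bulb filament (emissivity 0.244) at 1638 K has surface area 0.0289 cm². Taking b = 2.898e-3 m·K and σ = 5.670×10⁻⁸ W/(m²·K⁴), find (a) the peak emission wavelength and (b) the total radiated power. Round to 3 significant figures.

λ_max ≈ 1.77×10³ nm; P ≈ 0.288 W

(a) λ_max = b/T = 2.898×10⁻³/1638 = 1.769×10⁻⁶ m = 1.77×10³ nm.
Area A = 0.0289 cm² = 2.89×10⁻⁶ m².
(b) P = εσAT⁴ = 0.244×5.670×10⁻⁸×2.89×10⁻⁶×(1638)⁴ = 0.288 W.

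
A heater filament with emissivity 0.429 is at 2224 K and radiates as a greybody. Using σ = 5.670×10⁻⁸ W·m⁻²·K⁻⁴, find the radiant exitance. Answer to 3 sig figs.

I ≈ 5.95×10⁵ W/m²

Stefan–Boltzmann: I = εσT⁴ = 0.429 × 5.670×10⁻⁸ × (2224)⁴ = 5.95×10⁵ W/m².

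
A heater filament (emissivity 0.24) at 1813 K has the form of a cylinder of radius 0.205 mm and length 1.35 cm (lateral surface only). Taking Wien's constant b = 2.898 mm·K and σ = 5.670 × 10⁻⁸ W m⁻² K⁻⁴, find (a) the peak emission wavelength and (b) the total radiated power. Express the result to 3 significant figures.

(a) λ_max = b/T = 2.898×10⁻³/1813 = 1.598×10⁻⁶ m = 1.60 μm.
Lateral area A = 2πrL = 2π×2.05×10⁻⁴×0.0135 = 1.73887×10⁻⁵ m².
(b) P = εσAT⁴ = 0.24×5.670×10⁻⁸×1.73887×10⁻⁵×(1813)⁴ = 2.56 W.

λ_max ≈ 1.60 μm; P ≈ 2.56 W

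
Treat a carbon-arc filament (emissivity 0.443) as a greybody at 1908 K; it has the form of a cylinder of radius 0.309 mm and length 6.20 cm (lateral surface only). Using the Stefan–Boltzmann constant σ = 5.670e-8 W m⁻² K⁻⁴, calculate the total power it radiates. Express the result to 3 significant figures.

Lateral area A = 2πrL = 2π×3.09×10⁻⁴×0.0620 = 1.20373×10⁻⁴ m².
P = εσAT⁴ = 0.443 × 5.670×10⁻⁸ × 1.20373×10⁻⁴ × (1908)⁴ = 40.1 W.

P ≈ 40.1 W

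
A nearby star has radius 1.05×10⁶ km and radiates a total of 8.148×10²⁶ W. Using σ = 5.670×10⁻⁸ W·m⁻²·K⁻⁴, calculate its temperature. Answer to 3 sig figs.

T ≈ 5.68×10³ K

Surface area A = 4πR² = 4π(1.05×10⁹ m)² = 1.38544×10¹⁹ m².
P = σAT⁴ ⇒ T = (P/(σA))^(1/4) = (8.148×10²⁶/(5.670×10⁻⁸×1.38544×10¹⁹))^(1/4) = 5.68×10³ K.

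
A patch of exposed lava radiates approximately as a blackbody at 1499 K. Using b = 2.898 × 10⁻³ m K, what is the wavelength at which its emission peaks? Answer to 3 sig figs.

Wien's displacement law: λ_max = b/T = (2.898×10⁻³ m·K)/(1499 K) = 1.933×10⁻⁶ m.
That is 1.93 μm, in the infrared range.

λ_max ≈ 1.93 μm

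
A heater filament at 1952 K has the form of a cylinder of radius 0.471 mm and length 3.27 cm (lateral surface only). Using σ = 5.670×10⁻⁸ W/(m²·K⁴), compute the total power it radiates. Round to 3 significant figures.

Lateral area A = 2πrL = 2π×4.71×10⁻⁴×0.0327 = 9.67717×10⁻⁵ m².
P = σAT⁴ = 5.670×10⁻⁸ × 9.67717×10⁻⁵ × (1952)⁴ = 79.7 W.

P ≈ 79.7 W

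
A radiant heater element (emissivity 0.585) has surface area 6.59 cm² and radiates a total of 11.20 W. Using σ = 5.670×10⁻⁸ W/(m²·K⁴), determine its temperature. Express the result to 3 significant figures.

Area A = 6.59 cm² = 6.59×10⁻⁴ m².
P = εσAT⁴ ⇒ T = (P/(εσA))^(1/4) = (11.20/(0.585×5.670×10⁻⁸×6.59×10⁻⁴))^(1/4) = 846 K.

T ≈ 846 K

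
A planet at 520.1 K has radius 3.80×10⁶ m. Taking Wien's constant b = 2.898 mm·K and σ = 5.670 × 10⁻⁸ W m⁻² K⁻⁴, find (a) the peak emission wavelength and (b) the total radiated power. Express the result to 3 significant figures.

λ_max ≈ 5.57 μm; P ≈ 7.53×10¹⁷ W

(a) λ_max = b/T = 2.898×10⁻³/520.1 = 5.572×10⁻⁶ m = 5.57 μm.
Surface area A = 4πR² = 4π(3.80×10⁶ m)² = 1.81458×10¹⁴ m².
(b) P = σAT⁴ = 5.670×10⁻⁸×1.81458×10¹⁴×(520.1)⁴ = 7.53×10¹⁷ W.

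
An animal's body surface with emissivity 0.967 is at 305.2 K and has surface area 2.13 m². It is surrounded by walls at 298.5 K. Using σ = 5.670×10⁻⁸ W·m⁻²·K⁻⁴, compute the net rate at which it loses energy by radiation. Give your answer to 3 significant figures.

Net loss ≈ 86.1 W

Area A = 2.13 m².
Net radiated power P_net = εσA(T⁴ − T₀⁴) = 0.967×5.670×10⁻⁸×2.13×(305.2⁴ − 298.5⁴).
T⁴ − T₀⁴ = 8.67637×10⁹ − 7.93921×10⁹ = 7.37160×10⁸ K⁴, so P_net = 86.1 W.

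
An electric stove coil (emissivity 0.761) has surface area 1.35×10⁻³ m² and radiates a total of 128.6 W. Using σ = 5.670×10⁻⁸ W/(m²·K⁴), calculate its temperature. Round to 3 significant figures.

Area A = 1.35×10⁻³ m².
P = εσAT⁴ ⇒ T = (P/(εσA))^(1/4) = (128.6/(0.761×5.670×10⁻⁸×1.35×10⁻³))^(1/4) = 1.22×10³ K.

T ≈ 1.22×10³ K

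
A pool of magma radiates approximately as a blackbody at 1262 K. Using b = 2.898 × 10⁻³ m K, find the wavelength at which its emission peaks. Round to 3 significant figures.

λ_max ≈ 2.30 μm

Wien's displacement law: λ_max = b/T = (2.898×10⁻³ m·K)/(1262 K) = 2.296×10⁻⁶ m.
That is 2.30 μm, in the infrared range.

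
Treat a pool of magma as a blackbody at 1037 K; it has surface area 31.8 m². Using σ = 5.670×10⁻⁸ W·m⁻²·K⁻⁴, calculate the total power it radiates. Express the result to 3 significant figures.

Area A = 31.8 m².
P = σAT⁴ = 5.670×10⁻⁸ × 31.8 × (1037)⁴ = 2.09×10⁶ W.

P ≈ 2.09×10⁶ W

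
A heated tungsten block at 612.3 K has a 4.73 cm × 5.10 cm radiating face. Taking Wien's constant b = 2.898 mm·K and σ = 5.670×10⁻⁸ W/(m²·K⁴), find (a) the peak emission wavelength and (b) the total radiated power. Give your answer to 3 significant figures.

λ_max ≈ 4.73 μm; P ≈ 19.2 W

(a) λ_max = b/T = 2.898×10⁻³/612.3 = 4.733×10⁻⁶ m = 4.73 μm.
Area A = 0.0473 × 0.0510 = 2.4123×10⁻³ m².
(b) P = σAT⁴ = 5.670×10⁻⁸×2.4123×10⁻³×(612.3)⁴ = 19.2 W.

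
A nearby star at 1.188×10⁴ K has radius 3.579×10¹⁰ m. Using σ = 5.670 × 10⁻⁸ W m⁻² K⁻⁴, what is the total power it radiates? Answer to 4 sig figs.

Surface area A = 4πR² = 4π(3.579×10¹⁰ m)² = 1.60966×10²² m².
P = σAT⁴ = 5.670×10⁻⁸ × 1.60966×10²² × (1.188×10⁴)⁴ = 1.818×10³¹ W.

P ≈ 1.818×10³¹ W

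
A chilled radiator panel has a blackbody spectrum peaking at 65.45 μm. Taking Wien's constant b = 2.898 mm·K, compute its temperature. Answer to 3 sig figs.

T ≈ 44.3 K

Wien's law gives T = b/λ_max = (2.898×10⁻³ m·K)/(6.545×10⁻⁵ m) = 44.3 K.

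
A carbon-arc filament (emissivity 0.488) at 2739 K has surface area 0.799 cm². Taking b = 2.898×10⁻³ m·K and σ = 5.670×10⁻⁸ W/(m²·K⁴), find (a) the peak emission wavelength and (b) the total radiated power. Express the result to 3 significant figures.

(a) λ_max = b/T = 2.898×10⁻³/2739 = 1.058×10⁻⁶ m = 1.06×10³ nm.
Area A = 0.799 cm² = 7.99×10⁻⁵ m².
(b) P = εσAT⁴ = 0.488×5.670×10⁻⁸×7.99×10⁻⁵×(2739)⁴ = 124 W.

λ_max ≈ 1.06×10³ nm; P ≈ 124 W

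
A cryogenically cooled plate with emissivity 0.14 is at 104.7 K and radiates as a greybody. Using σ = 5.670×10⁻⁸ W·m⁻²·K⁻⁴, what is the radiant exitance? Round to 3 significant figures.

I ≈ 0.954 W/m²

Stefan–Boltzmann: I = εσT⁴ = 0.14 × 5.670×10⁻⁸ × (104.7)⁴ = 0.954 W/m².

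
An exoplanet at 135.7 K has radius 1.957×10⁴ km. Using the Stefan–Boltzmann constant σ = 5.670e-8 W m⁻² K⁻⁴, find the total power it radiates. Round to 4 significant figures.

Surface area A = 4πR² = 4π(1.957×10⁷ m)² = 4.81273×10¹⁵ m².
P = σAT⁴ = 5.670×10⁻⁸ × 4.81273×10¹⁵ × (135.7)⁴ = 9.253×10¹⁶ W.

P ≈ 9.253×10¹⁶ W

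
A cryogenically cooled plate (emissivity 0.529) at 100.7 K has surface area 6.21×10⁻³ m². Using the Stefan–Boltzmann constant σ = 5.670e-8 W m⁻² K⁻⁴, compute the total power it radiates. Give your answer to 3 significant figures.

P ≈ 0.0192 W

Area A = 6.21×10⁻³ m².
P = εσAT⁴ = 0.529 × 5.670×10⁻⁸ × 6.21×10⁻³ × (100.7)⁴ = 0.0192 W.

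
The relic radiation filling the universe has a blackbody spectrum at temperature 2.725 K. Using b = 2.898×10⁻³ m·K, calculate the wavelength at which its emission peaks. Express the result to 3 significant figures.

Wien's displacement law: λ_max = b/T = (2.898×10⁻³ m·K)/(2.725 K) = 1.063×10⁻³ m.
That is 1.06 mm, in the microwave range.

λ_max ≈ 1.06 mm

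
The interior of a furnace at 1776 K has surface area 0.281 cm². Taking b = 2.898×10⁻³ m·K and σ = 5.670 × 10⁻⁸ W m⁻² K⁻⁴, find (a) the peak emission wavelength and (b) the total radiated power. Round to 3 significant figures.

λ_max ≈ 1.63×10³ nm; P ≈ 15.9 W

(a) λ_max = b/T = 2.898×10⁻³/1776 = 1.632×10⁻⁶ m = 1.63×10³ nm.
Area A = 0.281 cm² = 2.81×10⁻⁵ m².
(b) P = σAT⁴ = 5.670×10⁻⁸×2.81×10⁻⁵×(1776)⁴ = 15.9 W.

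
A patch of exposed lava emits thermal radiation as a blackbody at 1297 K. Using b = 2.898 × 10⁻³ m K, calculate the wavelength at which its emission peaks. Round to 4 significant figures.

Wien's displacement law: λ_max = b/T = (2.898×10⁻³ m·K)/(1297 K) = 2.2344×10⁻⁶ m.
That is 2234 nm, in the infrared range.

λ_max ≈ 2234 nm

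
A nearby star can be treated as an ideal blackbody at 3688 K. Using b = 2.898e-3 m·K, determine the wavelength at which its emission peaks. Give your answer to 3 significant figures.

Wien's displacement law: λ_max = b/T = (2.898×10⁻³ m·K)/(3688 K) = 7.858×10⁻⁷ m.
That is 786 nm, in the infrared range.

λ_max ≈ 786 nm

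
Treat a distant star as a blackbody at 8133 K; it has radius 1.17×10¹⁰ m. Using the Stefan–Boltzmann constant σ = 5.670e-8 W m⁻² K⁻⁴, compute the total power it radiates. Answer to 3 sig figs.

Surface area A = 4πR² = 4π(1.17×10¹⁰ m)² = 1.72021×10²¹ m².
P = σAT⁴ = 5.670×10⁻⁸ × 1.72021×10²¹ × (8133)⁴ = 4.27×10²⁹ W.

P ≈ 4.27×10²⁹ W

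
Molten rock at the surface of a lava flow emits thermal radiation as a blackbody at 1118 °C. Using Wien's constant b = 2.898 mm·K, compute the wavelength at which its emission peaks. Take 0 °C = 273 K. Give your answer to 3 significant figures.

T = 1118 °C + 273 = 1391 K.
Wien's displacement law: λ_max = b/T = (2.898×10⁻³ m·K)/(1391 K) = 2.083×10⁻⁶ m.
That is 2.08×10³ nm, in the infrared range.

λ_max ≈ 2.08×10³ nm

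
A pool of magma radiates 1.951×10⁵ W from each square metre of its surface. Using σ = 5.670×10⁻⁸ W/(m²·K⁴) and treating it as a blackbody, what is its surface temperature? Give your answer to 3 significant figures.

I = σT⁴, so T = (I/σ)^(1/4) = (1.951×10⁵/(5.670×10⁻⁸))^(1/4) = 1.36×10³ K.

T ≈ 1.36×10³ K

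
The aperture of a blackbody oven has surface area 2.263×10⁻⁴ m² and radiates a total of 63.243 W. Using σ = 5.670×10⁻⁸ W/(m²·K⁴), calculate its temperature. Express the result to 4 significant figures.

T ≈ 1490 K

Area A = 2.263×10⁻⁴ m².
P = σAT⁴ ⇒ T = (P/(σA))^(1/4) = (63.243/(5.670×10⁻⁸×2.263×10⁻⁴))^(1/4) = 1490 K.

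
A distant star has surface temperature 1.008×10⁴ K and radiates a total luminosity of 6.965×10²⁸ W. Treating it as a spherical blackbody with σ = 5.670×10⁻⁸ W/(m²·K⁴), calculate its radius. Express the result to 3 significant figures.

R ≈ 3.08×10⁹ m

L = 4πR²σT⁴ ⇒ R = √(L/(4πσT⁴)).
σT⁴ = 5.85363×10⁸ W/m², so R = √(6.965×10²⁸/(4π×5.85363×10⁸)) = 3.08×10⁹ m.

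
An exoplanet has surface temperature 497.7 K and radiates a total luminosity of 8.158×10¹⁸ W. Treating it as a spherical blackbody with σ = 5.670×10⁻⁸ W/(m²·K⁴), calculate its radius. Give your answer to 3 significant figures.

R ≈ 1.37×10⁷ m

L = 4πR²σT⁴ ⇒ R = √(L/(4πσT⁴)).
σT⁴ = 3478.99 W/m², so R = √(8.158×10¹⁸/(4π×3478.99)) = 1.37×10⁷ m.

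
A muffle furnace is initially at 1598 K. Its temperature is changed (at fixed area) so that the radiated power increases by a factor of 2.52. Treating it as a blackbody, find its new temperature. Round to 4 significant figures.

P ∝ T⁴, so T₂/T₁ = (P₂/P₁)^(1/4) = (2.52)^(1/4) = 1.25994.
T₂ = 1598 × 1.25994 = 2013 K.

T₂ ≈ 2013 K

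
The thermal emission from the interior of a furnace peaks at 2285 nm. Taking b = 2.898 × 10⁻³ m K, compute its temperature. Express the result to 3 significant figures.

T ≈ 1.27×10³ K

Wien's law gives T = b/λ_max = (2.898×10⁻³ m·K)/(2.285×10⁻⁶ m) = 1.27×10³ K.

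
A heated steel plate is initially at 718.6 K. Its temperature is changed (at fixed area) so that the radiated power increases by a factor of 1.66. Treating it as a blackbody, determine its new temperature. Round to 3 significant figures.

T₂ ≈ 816 K

P ∝ T⁴, so T₂/T₁ = (P₂/P₁)^(1/4) = (1.66)^(1/4) = 1.13508.
T₂ = 718.6 × 1.13508 = 816 K.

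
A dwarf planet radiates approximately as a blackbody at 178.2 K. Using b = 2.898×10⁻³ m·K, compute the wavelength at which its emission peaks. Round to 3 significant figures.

λ_max ≈ 16.3 μm

Wien's displacement law: λ_max = b/T = (2.898×10⁻³ m·K)/(178.2 K) = 1.626×10⁻⁵ m.
That is 16.3 μm, in the infrared range.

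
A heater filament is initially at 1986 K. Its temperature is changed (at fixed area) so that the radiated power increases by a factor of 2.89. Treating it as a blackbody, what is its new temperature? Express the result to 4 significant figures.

T₂ ≈ 2589 K

P ∝ T⁴, so T₂/T₁ = (P₂/P₁)^(1/4) = (2.89)^(1/4) = 1.30384.
T₂ = 1986 × 1.30384 = 2589 K.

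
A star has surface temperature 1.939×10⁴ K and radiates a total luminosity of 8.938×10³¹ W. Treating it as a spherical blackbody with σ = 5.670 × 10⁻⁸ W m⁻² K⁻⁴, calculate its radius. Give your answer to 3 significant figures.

R ≈ 2.98×10¹⁰ m

L = 4πR²σT⁴ ⇒ R = √(L/(4πσT⁴)).
σT⁴ = 8.01483×10⁹ W/m², so R = √(8.938×10³¹/(4π×8.01483×10⁹)) = 2.98×10¹⁰ m.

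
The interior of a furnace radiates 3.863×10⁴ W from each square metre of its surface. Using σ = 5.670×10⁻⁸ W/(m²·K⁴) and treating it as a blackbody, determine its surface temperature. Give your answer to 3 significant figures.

I = σT⁴, so T = (I/σ)^(1/4) = (3.863×10⁴/(5.670×10⁻⁸))^(1/4) = 909 K.

T ≈ 909 K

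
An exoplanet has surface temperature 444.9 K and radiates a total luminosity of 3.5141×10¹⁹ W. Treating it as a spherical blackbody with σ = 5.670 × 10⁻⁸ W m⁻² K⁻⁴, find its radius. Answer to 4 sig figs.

R ≈ 3.548×10⁷ m

L = 4πR²σT⁴ ⇒ R = √(L/(4πσT⁴)).
σT⁴ = 2221.43 W/m², so R = √(3.5141×10¹⁹/(4π×2221.43)) = 3.548×10⁷ m.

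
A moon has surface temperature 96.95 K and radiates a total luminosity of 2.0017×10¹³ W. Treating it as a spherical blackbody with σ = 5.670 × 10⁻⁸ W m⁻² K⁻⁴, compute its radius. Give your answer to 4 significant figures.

R ≈ 5.639×10⁵ m

L = 4πR²σT⁴ ⇒ R = √(L/(4πσT⁴)).
σT⁴ = 5.00927 W/m², so R = √(2.0017×10¹³/(4π×5.00927)) = 5.639×10⁵ m.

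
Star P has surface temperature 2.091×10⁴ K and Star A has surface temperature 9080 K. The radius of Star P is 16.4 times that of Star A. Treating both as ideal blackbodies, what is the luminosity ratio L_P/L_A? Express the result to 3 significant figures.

L_P/L_A ≈ 7.56×10³

L ∝ R²T⁴, so L_P/L_A = (R_P/R_A)²(T_P/T_A)⁴ = (16.4)² × (2.091×10⁴/9080)⁴ = 268.96 × 28.1237 = 7.56×10³.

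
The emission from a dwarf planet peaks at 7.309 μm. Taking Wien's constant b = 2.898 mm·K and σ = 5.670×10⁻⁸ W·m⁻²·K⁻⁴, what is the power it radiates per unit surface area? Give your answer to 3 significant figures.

Wien's law: T = b/λ_max = 2.898×10⁻³/7.309×10⁻⁶ = 396.497 K.
Then I = σT⁴ = 5.670×10⁻⁸×(396.497)⁴ = 1.40×10³ W/m².

I ≈ 1.40×10³ W/m²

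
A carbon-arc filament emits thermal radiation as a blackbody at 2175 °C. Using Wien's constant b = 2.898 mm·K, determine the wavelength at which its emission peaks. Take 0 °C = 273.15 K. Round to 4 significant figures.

λ_max ≈ 1184 nm

T = 2175 °C + 273.15 = 2448.15 K.
Wien's displacement law: λ_max = b/T = (2.898×10⁻³ m·K)/(2448.15 K) = 1.1838×10⁻⁶ m.
That is 1184 nm, in the infrared range.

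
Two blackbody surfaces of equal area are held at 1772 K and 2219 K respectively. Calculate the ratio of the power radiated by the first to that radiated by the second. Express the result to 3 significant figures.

P₁/P₂ ≈ 0.407

With equal areas, P₁/P₂ = (T₁/T₂)⁴ = (1772/2219)⁴ = 0.407.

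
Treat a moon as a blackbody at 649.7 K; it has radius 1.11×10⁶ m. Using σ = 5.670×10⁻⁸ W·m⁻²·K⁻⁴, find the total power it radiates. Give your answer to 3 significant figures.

Surface area A = 4πR² = 4π(1.11×10⁶ m)² = 1.54830×10¹³ m².
P = σAT⁴ = 5.670×10⁻⁸ × 1.54830×10¹³ × (649.7)⁴ = 1.56×10¹⁷ W.

P ≈ 1.56×10¹⁷ W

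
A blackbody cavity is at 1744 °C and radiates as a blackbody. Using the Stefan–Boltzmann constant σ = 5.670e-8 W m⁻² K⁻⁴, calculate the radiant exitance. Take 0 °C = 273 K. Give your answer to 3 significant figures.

T = 1744 °C + 273 = 2017 K.
Stefan–Boltzmann: I = σT⁴ = 5.670×10⁻⁸ × (2017)⁴ = 9.38×10⁵ W/m².

I ≈ 9.38×10⁵ W/m²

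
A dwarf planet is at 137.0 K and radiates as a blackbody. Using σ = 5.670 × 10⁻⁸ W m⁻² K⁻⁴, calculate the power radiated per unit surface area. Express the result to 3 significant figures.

Stefan–Boltzmann: I = σT⁴ = 5.670×10⁻⁸ × (137.0)⁴ = 20.0 W/m².

I ≈ 20.0 W/m²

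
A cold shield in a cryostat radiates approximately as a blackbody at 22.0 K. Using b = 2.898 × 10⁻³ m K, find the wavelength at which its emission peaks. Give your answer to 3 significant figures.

Wien's displacement law: λ_max = b/T = (2.898×10⁻³ m·K)/(22.0 K) = 1.317×10⁻⁴ m.
That is 1.32×10⁻⁴ m, in the infrared range.

λ_max ≈ 1.32×10⁻⁴ m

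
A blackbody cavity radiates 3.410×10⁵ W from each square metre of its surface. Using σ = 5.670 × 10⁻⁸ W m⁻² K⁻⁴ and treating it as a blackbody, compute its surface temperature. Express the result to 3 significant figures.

I = σT⁴, so T = (I/σ)^(1/4) = (3.410×10⁵/(5.670×10⁻⁸))^(1/4) = 1.57×10³ K.

T ≈ 1.57×10³ K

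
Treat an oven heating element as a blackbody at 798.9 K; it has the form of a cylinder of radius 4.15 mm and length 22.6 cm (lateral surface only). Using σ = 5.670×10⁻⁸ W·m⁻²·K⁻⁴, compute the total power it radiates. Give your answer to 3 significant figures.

Lateral area A = 2πrL = 2π×4.15×10⁻³×0.226 = 5.89300×10⁻³ m².
P = σAT⁴ = 5.670×10⁻⁸ × 5.89300×10⁻³ × (798.9)⁴ = 136 W.

P ≈ 136 W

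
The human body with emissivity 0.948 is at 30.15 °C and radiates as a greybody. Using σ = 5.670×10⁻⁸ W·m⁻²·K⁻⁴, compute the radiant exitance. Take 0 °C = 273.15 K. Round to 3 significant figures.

T = 30.15 °C + 273.15 = 303.30 K.
Stefan–Boltzmann: I = εσT⁴ = 0.948 × 5.670×10⁻⁸ × (303.30)⁴ = 455 W/m².

I ≈ 455 W/m²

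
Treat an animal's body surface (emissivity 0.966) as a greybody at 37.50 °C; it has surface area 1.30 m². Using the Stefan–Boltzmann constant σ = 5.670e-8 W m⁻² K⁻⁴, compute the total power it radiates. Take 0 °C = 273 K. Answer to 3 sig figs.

P ≈ 662 W

T = 37.50 °C + 273 = 310.50 K.
Area A = 1.30 m².
P = εσAT⁴ = 0.966 × 5.670×10⁻⁸ × 1.30 × (310.50)⁴ = 662 W.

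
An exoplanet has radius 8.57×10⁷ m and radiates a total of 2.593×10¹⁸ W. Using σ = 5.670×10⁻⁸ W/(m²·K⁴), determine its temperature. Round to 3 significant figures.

Surface area A = 4πR² = 4π(8.57×10⁷ m)² = 9.22936×10¹⁶ m².
P = σAT⁴ ⇒ T = (P/(σA))^(1/4) = (2.593×10¹⁸/(5.670×10⁻⁸×9.22936×10¹⁶))^(1/4) = 149 K.

T ≈ 149 K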